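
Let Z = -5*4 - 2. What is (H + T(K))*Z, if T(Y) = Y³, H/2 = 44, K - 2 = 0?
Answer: -2112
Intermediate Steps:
K = 2 (K = 2 + 0 = 2)
H = 88 (H = 2*44 = 88)
Z = -22 (Z = -20 - 2 = -22)
(H + T(K))*Z = (88 + 2³)*(-22) = (88 + 8)*(-22) = 96*(-22) = -2112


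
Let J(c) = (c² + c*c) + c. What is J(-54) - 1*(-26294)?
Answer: 32072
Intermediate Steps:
J(c) = c + 2*c² (J(c) = (c² + c²) + c = 2*c² + c = c + 2*c²)
J(-54) - 1*(-26294) = -54*(1 + 2*(-54)) - 1*(-26294) = -54*(1 - 108) + 26294 = -54*(-107) + 26294 = 5778 + 26294 = 32072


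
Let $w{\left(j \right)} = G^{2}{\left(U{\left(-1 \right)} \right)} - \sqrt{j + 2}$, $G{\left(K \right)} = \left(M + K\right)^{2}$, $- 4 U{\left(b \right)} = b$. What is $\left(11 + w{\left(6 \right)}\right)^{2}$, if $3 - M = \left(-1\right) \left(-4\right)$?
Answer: $\frac{8916897}{65536} - \frac{2897 \sqrt{2}}{64} \approx 72.046$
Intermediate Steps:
$U{\left(b \right)} = - \frac{b}{4}$
$M = -1$ ($M = 3 - \left(-1\right) \left(-4\right) = 3 - 4 = -1$)
$G{\left(K \right)} = \left(-1 + K\right)^{2}$
$w{\left(j \right)} = \frac{81}{256} - \sqrt{2 + j}$ ($w{\left(j \right)} = \left(\left(-1 - - \frac{1}{4}\right)^{2}\right)^{2} - \sqrt{j + 2} = \left(\left(-1 + \frac{1}{4}\right)^{2}\right)^{2} - \sqrt{2 + j} = \left(\left(- \frac{3}{4}\right)^{2}\right)^{2} - \sqrt{2 + j} = \left(\frac{9}{16}\right)^{2} - \sqrt{2 + j} = \frac{81}{256} - \sqrt{2 + j}$)
$\left(11 + w{\left(6 \right)}\right)^{2} = \left(11 + \left(\frac{81}{256} - \sqrt{2 + 6}\right)\right)^{2} = \left(11 + \left(\frac{81}{256} - \sqrt{8}\right)\right)^{2} = \left(11 + \left(\frac{81}{256} - 2 \sqrt{2}\right)\right)^{2} = \left(\frac{2897}{256} - 2 \sqrt{2}\right)^{2}$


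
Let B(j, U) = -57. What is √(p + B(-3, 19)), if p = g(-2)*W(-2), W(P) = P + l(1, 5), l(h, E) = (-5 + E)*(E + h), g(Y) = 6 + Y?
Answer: I*√65 ≈ 8.0623*I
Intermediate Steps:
W(P) = P (W(P) = P + (5² - 5*5 - 5*1 + 5*1) = P + (25 - 25 - 5 + 5) = P + 0 = P)
p = -8 (p = (6 - 2)*(-2) = 4*(-2) = -8)
√(p + B(-3, 19)) = √(-8 - 57) = √(-65) = I*√65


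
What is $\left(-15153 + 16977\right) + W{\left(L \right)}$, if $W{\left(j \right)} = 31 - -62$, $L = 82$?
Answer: $1917$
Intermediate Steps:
$W{\left(j \right)} = 93$ ($W{\left(j \right)} = 31 + 62 = 93$)
$\left(-15153 + 16977\right) + W{\left(L \right)} = \left(-15153 + 16977\right) + 93 = 1824 + 93 = 1917$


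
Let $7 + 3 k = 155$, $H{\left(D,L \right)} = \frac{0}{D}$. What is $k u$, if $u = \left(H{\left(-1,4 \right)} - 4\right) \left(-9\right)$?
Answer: $1776$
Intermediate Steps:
$H{\left(D,L \right)} = 0$
$k = \frac{148}{3}$ ($k = - \frac{7}{3} + \frac{1}{3} \cdot 155 = - \frac{7}{3} + \frac{155}{3} = \frac{148}{3} \approx 49.333$)
$u = 36$ ($u = \left(0 - 4\right) \left(-9\right) = \left(-4\right) \left(-9\right) = 36$)
$k u = \frac{148}{3} \cdot 36 = 1776$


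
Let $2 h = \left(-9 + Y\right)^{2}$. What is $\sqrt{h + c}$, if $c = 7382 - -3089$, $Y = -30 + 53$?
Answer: $\sqrt{10569} \approx 102.81$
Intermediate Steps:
$Y = 23$
$c = 10471$ ($c = 7382 + 3089 = 10471$)
$h = 98$ ($h = \frac{\left(-9 + 23\right)^{2}}{2} = \frac{14^{2}}{2} = \frac{1}{2} \cdot 196 = 98$)
$\sqrt{h + c} = \sqrt{98 + 10471} = \sqrt{10569}$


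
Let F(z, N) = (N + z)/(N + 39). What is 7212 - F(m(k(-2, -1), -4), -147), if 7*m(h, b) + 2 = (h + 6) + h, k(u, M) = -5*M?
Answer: 778751/108 ≈ 7210.7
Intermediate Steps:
m(h, b) = 4/7 + 2*h/7 (m(h, b) = -2/7 + ((h + 6) + h)/7 = -2/7 + ((6 + h) + h)/7 = -2/7 + (6 + 2*h)/7 = -2/7 + (6/7 + 2*h/7) = 4/7 + 2*h/7)
F(z, N) = (N + z)/(39 + N)
7212 - F(m(k(-2, -1), -4), -147) = 7212 - (-147 + (4/7 + 2*(-5*(-1))/7))/(39 - 147) = 7212 - (-147 + (4/7 + (2/7)*5))/(-108) = 7212 - (-1)*(-147 + (4/7 + 10/7))/108 = 7212 - (-1)*(-147 + 2)/108 = 7212 - (-1)*(-145)/108 = 7212 - 1*145/108 = 7212 - 145/108 = 778751/108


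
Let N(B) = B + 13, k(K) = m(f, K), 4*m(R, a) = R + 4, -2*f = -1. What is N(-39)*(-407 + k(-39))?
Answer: 42211/4 ≈ 10553.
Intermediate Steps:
f = ½ (f = -½*(-1) = ½ ≈ 0.50000)
m(R, a) = 1 + R/4 (m(R, a) = (R + 4)/4 = (4 + R)/4 = 1 + R/4)
k(K) = 9/8 (k(K) = 1 + (¼)*(½) = 1 + ⅛ = 9/8)
N(B) = 13 + B
N(-39)*(-407 + k(-39)) = (13 - 39)*(-407 + 9/8) = -26*(-3247/8) = 42211/4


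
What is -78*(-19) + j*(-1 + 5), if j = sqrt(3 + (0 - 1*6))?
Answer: 1482 + 4*I*sqrt(3) ≈ 1482.0 + 6.9282*I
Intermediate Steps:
j = I*sqrt(3) (j = sqrt(3 + (0 - 6)) = sqrt(3 - 6) = sqrt(-3) = I*sqrt(3) ≈ 1.732*I)
-78*(-19) + j*(-1 + 5) = -78*(-19) + (I*sqrt(3))*(-1 + 5) = 1482 + (I*sqrt(3))*4 = 1482 + 4*I*sqrt(3)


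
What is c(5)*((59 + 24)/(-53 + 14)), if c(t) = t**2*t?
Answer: -10375/39 ≈ -266.03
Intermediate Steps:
c(t) = t**3
c(5)*((59 + 24)/(-53 + 14)) = 5**3*((59 + 24)/(-53 + 14)) = 125*(83/(-39)) = 125*(83*(-1/39)) = 125*(-83/39) = -10375/39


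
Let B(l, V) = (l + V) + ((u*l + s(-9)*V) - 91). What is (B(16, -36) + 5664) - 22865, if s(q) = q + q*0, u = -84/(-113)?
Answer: -1918300/113 ≈ -16976.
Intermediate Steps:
u = 84/113 (u = -84*(-1/113) = 84/113 ≈ 0.74336)
s(q) = q (s(q) = q + 0 = q)
B(l, V) = -91 - 8*V + 197*l/113 (B(l, V) = (l + V) + ((84*l/113 - 9*V) - 91) = (V + l) + ((-9*V + 84*l/113) - 91) = (V + l) + (-91 - 9*V + 84*l/113) = -91 - 8*V + 197*l/113)
(B(16, -36) + 5664) - 22865 = ((-91 - 8*(-36) + (197/113)*16) + 5664) - 22865 = ((-91 + 288 + 3152/113) + 5664) - 22865 = (25413/113 + 5664) - 22865 = 665445/113 - 22865 = -1918300/113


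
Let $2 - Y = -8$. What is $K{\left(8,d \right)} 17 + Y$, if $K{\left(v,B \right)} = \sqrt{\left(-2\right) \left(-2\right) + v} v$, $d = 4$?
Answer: $10 + 272 \sqrt{3} \approx 481.12$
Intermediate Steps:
$Y = 10$ ($Y = 2 - -8 = 2 + 8 = 10$)
$K{\left(v,B \right)} = v \sqrt{4 + v}$ ($K{\left(v,B \right)} = \sqrt{4 + v} v = v \sqrt{4 + v}$)
$K{\left(8,d \right)} 17 + Y = 8 \sqrt{4 + 8} \cdot 17 + 10 = 8 \sqrt{12} \cdot 17 + 10 = 8 \cdot 2 \sqrt{3} \cdot 17 + 10 = 16 \sqrt{3} \cdot 17 + 10 = 272 \sqrt{3} + 10 = 10 + 272 \sqrt{3}$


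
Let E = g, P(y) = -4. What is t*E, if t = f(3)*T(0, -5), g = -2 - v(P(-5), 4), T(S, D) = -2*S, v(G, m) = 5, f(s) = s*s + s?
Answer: 0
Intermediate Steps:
f(s) = s + s² (f(s) = s² + s = s + s²)
g = -7 (g = -2 - 1*5 = -2 - 5 = -7)
E = -7
t = 0 (t = (3*(1 + 3))*(-2*0) = (3*4)*0 = 12*0 = 0)
t*E = 0*(-7) = 0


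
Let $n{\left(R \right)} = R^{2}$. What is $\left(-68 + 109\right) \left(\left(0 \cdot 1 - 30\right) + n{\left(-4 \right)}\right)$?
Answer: $-574$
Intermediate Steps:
$\left(-68 + 109\right) \left(\left(0 \cdot 1 - 30\right) + n{\left(-4 \right)}\right) = \left(-68 + 109\right) \left(\left(0 \cdot 1 - 30\right) + \left(-4\right)^{2}\right) = 41 \left(\left(0 - 30\right) + 16\right) = 41 \left(-30 + 16\right) = 41 \left(-14\right) = -574$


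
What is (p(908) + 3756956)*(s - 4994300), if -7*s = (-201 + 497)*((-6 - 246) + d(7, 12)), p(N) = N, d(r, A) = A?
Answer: -131108342567840/7 ≈ -1.8730e+13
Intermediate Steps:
s = 71040/7 (s = -(-201 + 497)*((-6 - 246) + 12)/7 = -296*(-252 + 12)/7 = -296*(-240)/7 = -1/7*(-71040) = 71040/7 ≈ 10149.)
(p(908) + 3756956)*(s - 4994300) = (908 + 3756956)*(71040/7 - 4994300) = 3757864*(-34889060/7) = -131108342567840/7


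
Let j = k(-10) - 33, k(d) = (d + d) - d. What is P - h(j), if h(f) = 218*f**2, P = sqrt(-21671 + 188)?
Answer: -403082 + 3*I*sqrt(2387) ≈ -4.0308e+5 + 146.57*I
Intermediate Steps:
k(d) = d (k(d) = 2*d - d = d)
P = 3*I*sqrt(2387) (P = sqrt(-21483) = 3*I*sqrt(2387) ≈ 146.57*I)
j = -43 (j = -10 - 33 = -43)
P - h(j) = 3*I*sqrt(2387) - 218*(-43)**2 = 3*I*sqrt(2387) - 218*1849 = 3*I*sqrt(2387) - 1*403082 = 3*I*sqrt(2387) - 403082 = -403082 + 3*I*sqrt(2387)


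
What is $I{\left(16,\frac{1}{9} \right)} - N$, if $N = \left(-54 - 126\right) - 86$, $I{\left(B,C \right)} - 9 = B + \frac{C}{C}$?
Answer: $292$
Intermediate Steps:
$I{\left(B,C \right)} = 10 + B$ ($I{\left(B,C \right)} = 9 + \left(B + \frac{C}{C}\right) = 9 + \left(B + 1\right) = 9 + \left(1 + B\right) = 10 + B$)
$N = -266$ ($N = -180 - 86 = -266$)
$I{\left(16,\frac{1}{9} \right)} - N = \left(10 + 16\right) - -266 = 26 + 266 = 292$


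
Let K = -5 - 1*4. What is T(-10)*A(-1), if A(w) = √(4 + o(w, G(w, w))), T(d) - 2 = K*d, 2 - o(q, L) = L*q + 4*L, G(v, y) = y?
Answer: 276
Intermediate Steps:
K = -9 (K = -5 - 4 = -9)
o(q, L) = 2 - 4*L - L*q (o(q, L) = 2 - (L*q + 4*L) = 2 - (4*L + L*q) = 2 + (-4*L - L*q) = 2 - 4*L - L*q)
T(d) = 2 - 9*d
A(w) = √(6 - w² - 4*w) (A(w) = √(4 + (2 - 4*w - w*w)) = √(4 + (2 - 4*w - w²)) = √(4 + (2 - w² - 4*w)) = √(6 - w² - 4*w))
T(-10)*A(-1) = (2 - 9*(-10))*√(6 - 1*(-1)² - 4*(-1)) = (2 + 90)*√(6 - 1*1 + 4) = 92*√(6 - 1 + 4) = 92*√9 = 92*3 = 276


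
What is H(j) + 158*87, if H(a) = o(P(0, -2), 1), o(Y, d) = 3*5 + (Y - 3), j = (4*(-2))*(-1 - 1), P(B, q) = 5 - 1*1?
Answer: 13762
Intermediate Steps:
P(B, q) = 4 (P(B, q) = 5 - 1 = 4)
j = 16 (j = -8*(-2) = 16)
o(Y, d) = 12 + Y (o(Y, d) = 15 + (-3 + Y) = 12 + Y)
H(a) = 16 (H(a) = 12 + 4 = 16)
H(j) + 158*87 = 16 + 158*87 = 16 + 13746 = 13762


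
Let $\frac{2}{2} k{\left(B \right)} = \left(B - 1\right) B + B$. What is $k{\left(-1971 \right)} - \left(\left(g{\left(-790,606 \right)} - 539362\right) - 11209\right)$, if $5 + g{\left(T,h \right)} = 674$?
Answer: $4434743$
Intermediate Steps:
$g{\left(T,h \right)} = 669$ ($g{\left(T,h \right)} = -5 + 674 = 669$)
$k{\left(B \right)} = B + B \left(-1 + B\right)$ ($k{\left(B \right)} = \left(B - 1\right) B + B = \left(-1 + B\right) B + B = B \left(-1 + B\right) + B = B + B \left(-1 + B\right)$)
$k{\left(-1971 \right)} - \left(\left(g{\left(-790,606 \right)} - 539362\right) - 11209\right) = \left(-1971\right)^{2} - \left(\left(669 - 539362\right) - 11209\right) = 3884841 - \left(-538693 - 11209\right) = 3884841 - -549902 = 3884841 + 549902 = 4434743$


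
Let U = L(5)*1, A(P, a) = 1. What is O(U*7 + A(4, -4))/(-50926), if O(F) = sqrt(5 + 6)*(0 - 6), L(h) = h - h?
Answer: 3*sqrt(11)/25463 ≈ 0.00039076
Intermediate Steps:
L(h) = 0
U = 0 (U = 0*1 = 0)
O(F) = -6*sqrt(11) (O(F) = sqrt(11)*(-6) = -6*sqrt(11))
O(U*7 + A(4, -4))/(-50926) = -6*sqrt(11)/(-50926) = -6*sqrt(11)*(-1/50926) = 3*sqrt(11)/25463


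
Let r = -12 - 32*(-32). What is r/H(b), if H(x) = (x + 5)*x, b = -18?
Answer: 506/117 ≈ 4.3248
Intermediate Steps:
r = 1012 (r = -12 + 1024 = 1012)
H(x) = x*(5 + x) (H(x) = (5 + x)*x = x*(5 + x))
r/H(b) = 1012/((-18*(5 - 18))) = 1012/((-18*(-13))) = 1012/234 = 1012*(1/234) = 506/117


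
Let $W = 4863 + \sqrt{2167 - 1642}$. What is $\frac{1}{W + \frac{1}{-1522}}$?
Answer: $\frac{321858862}{1565164687175} - \frac{2316484 \sqrt{21}}{10956152810225} \approx 0.00020467$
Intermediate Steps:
$W = 4863 + 5 \sqrt{21}$ ($W = 4863 + \sqrt{525} = 4863 + 5 \sqrt{21} \approx 4885.9$)
$\frac{1}{W + \frac{1}{-1522}} = \frac{1}{\left(4863 + 5 \sqrt{21}\right) + \frac{1}{-1522}} = \frac{1}{\left(4863 + 5 \sqrt{21}\right) - \frac{1}{1522}} = \frac{1}{\frac{7401485}{1522} + 5 \sqrt{21}}$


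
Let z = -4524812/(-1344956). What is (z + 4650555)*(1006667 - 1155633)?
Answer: -232937999214161168/336239 ≈ -6.9278e+11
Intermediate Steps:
z = 1131203/336239 (z = -4524812*(-1/1344956) = 1131203/336239 ≈ 3.3643)
(z + 4650555)*(1006667 - 1155633) = (1131203/336239 + 4650555)*(1006667 - 1155633) = (1563699093848/336239)*(-148966) = -232937999214161168/336239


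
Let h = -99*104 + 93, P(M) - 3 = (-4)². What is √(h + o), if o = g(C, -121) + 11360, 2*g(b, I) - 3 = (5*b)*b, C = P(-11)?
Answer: 3*√229 ≈ 45.398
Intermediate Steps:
P(M) = 19 (P(M) = 3 + (-4)² = 3 + 16 = 19)
C = 19
g(b, I) = 3/2 + 5*b²/2 (g(b, I) = 3/2 + ((5*b)*b)/2 = 3/2 + (5*b²)/2 = 3/2 + 5*b²/2)
o = 12264 (o = (3/2 + (5/2)*19²) + 11360 = (3/2 + (5/2)*361) + 11360 = (3/2 + 1805/2) + 11360 = 904 + 11360 = 12264)
h = -10203 (h = -10296 + 93 = -10203)
√(h + o) = √(-10203 + 12264) = √2061 = 3*√229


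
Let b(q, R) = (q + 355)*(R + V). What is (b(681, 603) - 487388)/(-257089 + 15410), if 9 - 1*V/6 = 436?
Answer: 2516912/241679 ≈ 10.414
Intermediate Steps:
V = -2562 (V = 54 - 6*436 = 54 - 2616 = -2562)
b(q, R) = (-2562 + R)*(355 + q) (b(q, R) = (q + 355)*(R - 2562) = (355 + q)*(-2562 + R) = (-2562 + R)*(355 + q))
(b(681, 603) - 487388)/(-257089 + 15410) = ((-909510 - 2562*681 + 355*603 + 603*681) - 487388)/(-257089 + 15410) = ((-909510 - 1744722 + 214065 + 410643) - 487388)/(-241679) = (-2029524 - 487388)*(-1/241679) = -2516912*(-1/241679) = 2516912/241679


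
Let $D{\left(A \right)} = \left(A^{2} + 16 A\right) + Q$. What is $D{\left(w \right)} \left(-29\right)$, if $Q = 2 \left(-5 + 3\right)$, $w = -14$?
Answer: $928$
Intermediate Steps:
$Q = -4$ ($Q = 2 \left(-2\right) = -4$)
$D{\left(A \right)} = -4 + A^{2} + 16 A$ ($D{\left(A \right)} = \left(A^{2} + 16 A\right) - 4 = -4 + A^{2} + 16 A$)
$D{\left(w \right)} \left(-29\right) = \left(-4 + \left(-14\right)^{2} + 16 \left(-14\right)\right) \left(-29\right) = \left(-4 + 196 - 224\right) \left(-29\right) = \left(-32\right) \left(-29\right) = 928$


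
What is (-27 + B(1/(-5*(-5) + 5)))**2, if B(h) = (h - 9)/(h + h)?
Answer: 104329/4 ≈ 26082.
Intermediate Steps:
B(h) = (-9 + h)/(2*h) (B(h) = (-9 + h)/((2*h)) = (-9 + h)*(1/(2*h)) = (-9 + h)/(2*h))
(-27 + B(1/(-5*(-5) + 5)))**2 = (-27 + (-9 + 1/(-5*(-5) + 5))/(2*(1/(-5*(-5) + 5))))**2 = (-27 + (-9 + 1/(25 + 5))/(2*(1/(25 + 5))))**2 = (-27 + (-9 + 1/30)/(2*(1/30)))**2 = (-27 + (1/2)*30*(-269/30))**2 = (-27 - 269/2)**2 = (-323/2)**2 = 104329/4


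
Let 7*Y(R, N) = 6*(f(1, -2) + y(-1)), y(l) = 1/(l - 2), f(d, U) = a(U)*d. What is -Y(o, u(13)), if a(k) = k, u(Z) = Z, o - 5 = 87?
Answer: 2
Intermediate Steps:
o = 92 (o = 5 + 87 = 92)
f(d, U) = U*d
y(l) = 1/(-2 + l)
Y(R, N) = -2 (Y(R, N) = (6*(-2*1 + 1/(-2 - 1)))/7 = (6*(-2 + 1/(-3)))/7 = (6*(-2 - ⅓))/7 = (6*(-7/3))/7 = (⅐)*(-14) = -2)
-Y(o, u(13)) = -1*(-2) = 2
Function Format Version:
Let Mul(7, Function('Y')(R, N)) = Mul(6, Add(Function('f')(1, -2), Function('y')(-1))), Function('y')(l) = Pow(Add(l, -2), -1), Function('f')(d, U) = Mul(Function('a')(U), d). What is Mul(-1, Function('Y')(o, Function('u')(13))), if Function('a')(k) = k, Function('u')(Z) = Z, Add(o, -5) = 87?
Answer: 2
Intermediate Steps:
o = 92 (o = Add(5, 87) = 92)
Function('f')(d, U) = Mul(U, d)
Function('y')(l) = Pow(Add(-2, l), -1)
Function('Y')(R, N) = -2 (Function('Y')(R, N) = Mul(Rational(1, 7), Mul(6, Add(Mul(-2, 1), Pow(Add(-2, -1), -1)))) = Mul(Rational(1, 7), Mul(6, Add(-2, Pow(-3, -1)))) = Mul(Rational(1, 7), Mul(6, Add(-2, Rational(-1, 3)))) = Mul(Rational(1, 7), Mul(6, Rational(-7, 3))) = Mul(Rational(1, 7), -14) = -2)
Mul(-1, Function('Y')(o, Function('u')(13))) = Mul(-1, -2) = 2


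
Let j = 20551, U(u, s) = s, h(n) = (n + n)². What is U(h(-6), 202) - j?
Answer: -20349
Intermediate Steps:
h(n) = 4*n² (h(n) = (2*n)² = 4*n²)
U(h(-6), 202) - j = 202 - 1*20551 = 202 - 20551 = -20349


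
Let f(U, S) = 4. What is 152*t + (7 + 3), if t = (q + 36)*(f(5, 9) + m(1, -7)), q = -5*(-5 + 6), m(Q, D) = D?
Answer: -14126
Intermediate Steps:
q = -5 (q = -5*1 = -5)
t = -93 (t = (-5 + 36)*(4 - 7) = 31*(-3) = -93)
152*t + (7 + 3) = 152*(-93) + (7 + 3) = -14136 + 10 = -14126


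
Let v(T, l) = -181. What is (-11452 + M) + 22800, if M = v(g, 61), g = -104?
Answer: 11167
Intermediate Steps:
M = -181
(-11452 + M) + 22800 = (-11452 - 181) + 22800 = -11633 + 22800 = 11167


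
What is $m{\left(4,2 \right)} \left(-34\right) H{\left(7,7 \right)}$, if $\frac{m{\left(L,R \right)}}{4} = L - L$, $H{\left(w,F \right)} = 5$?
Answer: $0$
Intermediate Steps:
$m{\left(L,R \right)} = 0$ ($m{\left(L,R \right)} = 4 \left(L - L\right) = 4 \cdot 0 = 0$)
$m{\left(4,2 \right)} \left(-34\right) H{\left(7,7 \right)} = 0 \left(-34\right) 5 = 0 \cdot 5 = 0$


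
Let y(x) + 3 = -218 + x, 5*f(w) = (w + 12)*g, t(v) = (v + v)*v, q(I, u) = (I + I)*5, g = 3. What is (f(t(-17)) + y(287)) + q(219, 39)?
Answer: 2610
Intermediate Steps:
q(I, u) = 10*I (q(I, u) = (2*I)*5 = 10*I)
t(v) = 2*v² (t(v) = (2*v)*v = 2*v²)
f(w) = 36/5 + 3*w/5 (f(w) = ((w + 12)*3)/5 = ((12 + w)*3)/5 = (36 + 3*w)/5 = 36/5 + 3*w/5)
y(x) = -221 + x (y(x) = -3 + (-218 + x) = -221 + x)
(f(t(-17)) + y(287)) + q(219, 39) = ((36/5 + 3*(2*(-17)²)/5) + (-221 + 287)) + 10*219 = ((36/5 + 3*(2*289)/5) + 66) + 2190 = ((36/5 + (⅗)*578) + 66) + 2190 = ((36/5 + 1734/5) + 66) + 2190 = (354 + 66) + 2190 = 420 + 2190 = 2610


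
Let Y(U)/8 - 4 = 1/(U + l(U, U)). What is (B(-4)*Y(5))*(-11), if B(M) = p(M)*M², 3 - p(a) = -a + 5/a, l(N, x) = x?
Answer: -7216/5 ≈ -1443.2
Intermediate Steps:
p(a) = 3 + a - 5/a (p(a) = 3 - (-a + 5/a) = 3 + (a - 5/a) = 3 + a - 5/a)
Y(U) = 32 + 4/U (Y(U) = 32 + 8/(U + U) = 32 + 8/((2*U)) = 32 + 8*(1/(2*U)) = 32 + 4/U)
B(M) = M²*(3 + M - 5/M) (B(M) = (3 + M - 5/M)*M² = M²*(3 + M - 5/M))
(B(-4)*Y(5))*(-11) = ((-4*(-5 - 4*(3 - 4)))*(32 + 4/5))*(-11) = ((-4*(-5 - 4*(-1)))*(32 + 4*(⅕)))*(-11) = ((-4*(-5 + 4))*(32 + ⅘))*(-11) = (-4*(-1)*(164/5))*(-11) = (4*(164/5))*(-11) = (656/5)*(-11) = -7216/5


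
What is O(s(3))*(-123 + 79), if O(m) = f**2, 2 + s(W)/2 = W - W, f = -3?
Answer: -396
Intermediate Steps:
s(W) = -4 (s(W) = -4 + 2*(W - W) = -4 + 2*0 = -4 + 0 = -4)
O(m) = 9 (O(m) = (-3)**2 = 9)
O(s(3))*(-123 + 79) = 9*(-123 + 79) = 9*(-44) = -396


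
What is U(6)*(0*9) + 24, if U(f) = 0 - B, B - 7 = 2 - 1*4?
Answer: 24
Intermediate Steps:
B = 5 (B = 7 + (2 - 1*4) = 7 + (2 - 4) = 7 - 2 = 5)
U(f) = -5 (U(f) = 0 - 1*5 = 0 - 5 = -5)
U(6)*(0*9) + 24 = -0*9 + 24 = -5*0 + 24 = 0 + 24 = 24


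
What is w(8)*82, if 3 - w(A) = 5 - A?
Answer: 492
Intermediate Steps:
w(A) = -2 + A (w(A) = 3 - (5 - A) = 3 + (-5 + A) = -2 + A)
w(8)*82 = (-2 + 8)*82 = 6*82 = 492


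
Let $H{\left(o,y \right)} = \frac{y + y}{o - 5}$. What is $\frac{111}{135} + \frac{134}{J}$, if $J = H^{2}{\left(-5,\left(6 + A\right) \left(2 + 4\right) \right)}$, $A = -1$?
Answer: $\frac{409}{90} \approx 4.5444$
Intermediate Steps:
$H{\left(o,y \right)} = \frac{2 y}{-5 + o}$
$J = 36$ ($J = \left(\frac{2 \left(6 - 1\right) \left(2 + 4\right)}{-5 - 5}\right)^{2} = \left(\frac{2 \cdot 5 \cdot 6}{-10}\right)^{2} = \left(2 \cdot 30 \left(- \frac{1}{10}\right)\right)^{2} = \left(-6\right)^{2} = 36$)
$\frac{111}{135} + \frac{134}{J} = \frac{111}{135} + \frac{134}{36} = 111 \cdot \frac{1}{135} + 134 \cdot \frac{1}{36} = \frac{37}{45} + \frac{67}{18} = \frac{409}{90}$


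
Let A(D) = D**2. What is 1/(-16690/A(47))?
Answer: -2209/16690 ≈ -0.13235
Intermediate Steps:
1/(-16690/A(47)) = 1/(-16690/(47**2)) = 1/(-16690/2209) = -2209/16690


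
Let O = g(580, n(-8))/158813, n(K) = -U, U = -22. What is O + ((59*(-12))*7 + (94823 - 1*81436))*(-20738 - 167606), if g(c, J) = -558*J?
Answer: -8134956496868/5123 ≈ -1.5879e+9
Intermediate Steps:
n(K) = 22 (n(K) = -1*(-22) = 22)
O = -396/5123 (O = -558*22/158813 = -12276*1/158813 = -396/5123 ≈ -0.077298)
O + ((59*(-12))*7 + (94823 - 1*81436))*(-20738 - 167606) = -396/5123 + ((59*(-12))*7 + (94823 - 1*81436))*(-20738 - 167606) = -396/5123 + (-708*7 + (94823 - 81436))*(-188344) = -396/5123 + (-4956 + 13387)*(-188344) = -396/5123 + 8431*(-188344) = -396/5123 - 1587928264 = -8134956496868/5123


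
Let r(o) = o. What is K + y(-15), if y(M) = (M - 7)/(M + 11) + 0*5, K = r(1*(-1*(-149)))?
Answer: 309/2 ≈ 154.50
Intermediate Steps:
K = 149 (K = 1*(-1*(-149)) = 1*149 = 149)
y(M) = (-7 + M)/(11 + M) (y(M) = (-7 + M)/(11 + M) + 0 = (-7 + M)/(11 + M))
K + y(-15) = 149 + (-7 - 15)/(11 - 15) = 149 - 22/(-4) = 149 - ¼*(-22) = 149 + 11/2 = 309/2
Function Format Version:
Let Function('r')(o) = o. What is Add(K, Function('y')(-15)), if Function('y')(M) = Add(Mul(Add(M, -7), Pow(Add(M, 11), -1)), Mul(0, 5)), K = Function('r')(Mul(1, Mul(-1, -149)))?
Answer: Rational(309, 2) ≈ 154.50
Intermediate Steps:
K = 149 (K = Mul(1, Mul(-1, -149)) = Mul(1, 149) = 149)
Function('y')(M) = Mul(Pow(Add(11, M), -1), Add(-7, M)) (Function('y')(M) = Add(Mul(Add(-7, M), Pow(Add(11, M), -1)), 0) = Add(Mul(Pow(Add(11, M), -1), Add(-7, M)), 0) = Mul(Pow(Add(11, M), -1), Add(-7, M)))
Add(K, Function('y')(-15)) = Add(149, Mul(Pow(Add(11, -15), -1), Add(-7, -15))) = Add(149, Mul(Pow(-4, -1), -22)) = Add(149, Mul(Rational(-1, 4), -22)) = Add(149, Rational(11, 2)) = Rational(309, 2)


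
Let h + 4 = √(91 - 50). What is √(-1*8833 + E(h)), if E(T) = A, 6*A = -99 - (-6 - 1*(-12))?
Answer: I*√35402/2 ≈ 94.077*I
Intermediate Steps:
A = -35/2 (A = (-99 - (-6 - 1*(-12)))/6 = (-99 - (-6 + 12))/6 = (-99 - 1*6)/6 = (-99 - 6)/6 = (⅙)*(-105) = -35/2 ≈ -17.500)
h = -4 + √41 (h = -4 + √(91 - 50) = -4 + √41 ≈ 2.4031)
E(T) = -35/2
√(-1*8833 + E(h)) = √(-1*8833 - 35/2) = √(-8833 - 35/2) = √(-17701/2) = I*√35402/2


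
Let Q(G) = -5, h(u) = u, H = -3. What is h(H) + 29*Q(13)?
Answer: -148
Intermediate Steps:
h(H) + 29*Q(13) = -3 + 29*(-5) = -3 - 145 = -148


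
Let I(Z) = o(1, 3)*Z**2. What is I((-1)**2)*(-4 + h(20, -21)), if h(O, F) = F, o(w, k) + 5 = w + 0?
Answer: 100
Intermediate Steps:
o(w, k) = -5 + w (o(w, k) = -5 + (w + 0) = -5 + w)
I(Z) = -4*Z**2 (I(Z) = (-5 + 1)*Z**2 = -4*Z**2)
I((-1)**2)*(-4 + h(20, -21)) = (-4*((-1)**2)**2)*(-4 - 21) = -4*1**2*(-25) = -4*1*(-25) = -4*(-25) = 100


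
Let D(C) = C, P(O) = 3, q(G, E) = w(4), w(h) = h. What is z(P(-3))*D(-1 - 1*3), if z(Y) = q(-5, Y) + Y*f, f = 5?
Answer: -76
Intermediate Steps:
q(G, E) = 4
z(Y) = 4 + 5*Y (z(Y) = 4 + Y*5 = 4 + 5*Y)
z(P(-3))*D(-1 - 1*3) = (4 + 5*3)*(-1 - 1*3) = (4 + 15)*(-1 - 3) = 19*(-4) = -76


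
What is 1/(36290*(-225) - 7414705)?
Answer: -1/15579955 ≈ -6.4185e-8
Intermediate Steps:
1/(36290*(-225) - 7414705) = 1/(-8165250 - 7414705) = 1/(-15579955) = -1/15579955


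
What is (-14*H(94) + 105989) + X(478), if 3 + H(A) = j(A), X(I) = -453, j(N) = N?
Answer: 104262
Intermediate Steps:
H(A) = -3 + A
(-14*H(94) + 105989) + X(478) = (-14*(-3 + 94) + 105989) - 453 = (-14*91 + 105989) - 453 = (-1274 + 105989) - 453 = 104715 - 453 = 104262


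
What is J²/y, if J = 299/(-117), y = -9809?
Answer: -529/794529 ≈ -0.00066580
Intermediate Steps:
J = -23/9 (J = 299*(-1/117) = -23/9 ≈ -2.5556)
J²/y = (-23/9)²/(-9809) = (529/81)*(-1/9809) = -529/794529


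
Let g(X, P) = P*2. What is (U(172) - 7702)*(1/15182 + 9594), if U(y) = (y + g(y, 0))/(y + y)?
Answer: -2243541046927/30364 ≈ -7.3888e+7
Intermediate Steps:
g(X, P) = 2*P
U(y) = ½ (U(y) = (y + 2*0)/(y + y) = (y + 0)/((2*y)) = y*(1/(2*y)) = ½)
(U(172) - 7702)*(1/15182 + 9594) = (½ - 7702)*(1/15182 + 9594) = -15403*(1/15182 + 9594)/2 = -15403/2*145656109/15182 = -2243541046927/30364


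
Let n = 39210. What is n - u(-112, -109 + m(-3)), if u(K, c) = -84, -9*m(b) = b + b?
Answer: 39294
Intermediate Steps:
m(b) = -2*b/9 (m(b) = -(b + b)/9 = -2*b/9)
n - u(-112, -109 + m(-3)) = 39210 - 1*(-84) = 39210 + 84 = 39294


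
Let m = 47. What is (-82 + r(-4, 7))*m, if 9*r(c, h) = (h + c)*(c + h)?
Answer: -3807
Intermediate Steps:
r(c, h) = (c + h)²/9 (r(c, h) = ((h + c)*(c + h))/9 = ((c + h)*(c + h))/9 = (c + h)²/9)
(-82 + r(-4, 7))*m = (-82 + (-4 + 7)²/9)*47 = (-82 + (⅑)*3²)*47 = (-82 + (⅑)*9)*47 = (-82 + 1)*47 = -81*47 = -3807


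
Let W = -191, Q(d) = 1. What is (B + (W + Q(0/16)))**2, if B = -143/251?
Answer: 2287995889/63001 ≈ 36317.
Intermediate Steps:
B = -143/251 (B = -143*1/251 = -143/251 ≈ -0.56972)
(B + (W + Q(0/16)))**2 = (-143/251 + (-191 + 1))**2 = (-143/251 - 190)**2 = (-47833/251)**2 = 2287995889/63001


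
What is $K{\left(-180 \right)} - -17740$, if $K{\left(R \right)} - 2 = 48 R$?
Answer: $9102$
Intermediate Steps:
$K{\left(R \right)} = 2 + 48 R$
$K{\left(-180 \right)} - -17740 = \left(2 + 48 \left(-180\right)\right) - -17740 = \left(2 - 8640\right) + 17740 = -8638 + 17740 = 9102$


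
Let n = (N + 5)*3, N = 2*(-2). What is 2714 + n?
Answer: 2717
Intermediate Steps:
N = -4
n = 3 (n = (-4 + 5)*3 = 1*3 = 3)
2714 + n = 2714 + 3 = 2717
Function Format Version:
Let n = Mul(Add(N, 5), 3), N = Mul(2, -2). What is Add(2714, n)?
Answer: 2717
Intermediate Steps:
N = -4
n = 3 (n = Mul(Add(-4, 5), 3) = Mul(1, 3) = 3)
Add(2714, n) = Add(2714, 3) = 2717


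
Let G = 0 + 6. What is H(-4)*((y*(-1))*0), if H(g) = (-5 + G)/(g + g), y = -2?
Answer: 0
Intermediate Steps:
G = 6
H(g) = 1/(2*g) (H(g) = (-5 + 6)/(g + g) = 1/(2*g))
H(-4)*((y*(-1))*0) = ((½)/(-4))*(-2*(-1)*0) = ((½)*(-¼))*(2*0) = -⅛*0 = 0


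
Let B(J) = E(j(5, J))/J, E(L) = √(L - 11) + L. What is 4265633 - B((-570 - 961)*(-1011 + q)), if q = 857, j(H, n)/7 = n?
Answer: 4265626 - √1650407/235774 ≈ 4.2656e+6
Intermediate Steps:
j(H, n) = 7*n
E(L) = L + √(-11 + L) (E(L) = √(-11 + L) + L = L + √(-11 + L))
B(J) = (√(-11 + 7*J) + 7*J)/J (B(J) = (7*J + √(-11 + 7*J))/J = (√(-11 + 7*J) + 7*J)/J)
4265633 - B((-570 - 961)*(-1011 + q)) = 4265633 - (7 + √(-11 + 7*((-570 - 961)*(-1011 + 857)))/(((-570 - 961)*(-1011 + 857)))) = 4265633 - (7 + √(-11 + 7*(-1531*(-154)))/((-1531*(-154)))) = 4265633 - (7 + √(-11 + 7*235774)/235774) = 4265633 - (7 + √(-11 + 1650418)/235774) = 4265633 - (7 + √1650407/235774) = 4265633 + (-7 - √1650407/235774) = 4265626 - √1650407/235774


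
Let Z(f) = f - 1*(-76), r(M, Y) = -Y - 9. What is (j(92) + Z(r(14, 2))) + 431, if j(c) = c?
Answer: 588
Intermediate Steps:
r(M, Y) = -9 - Y
Z(f) = 76 + f (Z(f) = f + 76 = 76 + f)
(j(92) + Z(r(14, 2))) + 431 = (92 + (76 + (-9 - 1*2))) + 431 = (92 + (76 + (-9 - 2))) + 431 = (92 + (76 - 11)) + 431 = (92 + 65) + 431 = 157 + 431 = 588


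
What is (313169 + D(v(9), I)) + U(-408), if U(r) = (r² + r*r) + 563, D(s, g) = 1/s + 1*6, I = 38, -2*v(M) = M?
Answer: 5819992/9 ≈ 6.4667e+5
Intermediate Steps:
v(M) = -M/2
D(s, g) = 6 + 1/s (D(s, g) = 1/s + 6 = 6 + 1/s)
U(r) = 563 + 2*r² (U(r) = (r² + r²) + 563 = 2*r² + 563 = 563 + 2*r²)
(313169 + D(v(9), I)) + U(-408) = (313169 + (6 + 1/(-½*9))) + (563 + 2*(-408)²) = (313169 + (6 + 1/(-9/2))) + (563 + 2*166464) = (313169 + (6 - 2/9)) + (563 + 332928) = (313169 + 52/9) + 333491 = 2818573/9 + 333491 = 5819992/9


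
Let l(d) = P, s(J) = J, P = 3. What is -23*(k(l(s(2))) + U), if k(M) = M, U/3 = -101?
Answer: 6900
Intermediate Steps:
U = -303 (U = 3*(-101) = -303)
l(d) = 3
-23*(k(l(s(2))) + U) = -23*(3 - 303) = -23*(-300) = 6900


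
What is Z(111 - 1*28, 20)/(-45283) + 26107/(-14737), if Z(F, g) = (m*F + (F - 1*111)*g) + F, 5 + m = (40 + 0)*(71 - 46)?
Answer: -2392228877/667335571 ≈ -3.5847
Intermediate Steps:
m = 995 (m = -5 + (40 + 0)*(71 - 46) = -5 + 40*25 = -5 + 1000 = 995)
Z(F, g) = 996*F + g*(-111 + F) (Z(F, g) = (995*F + (F - 1*111)*g) + F = (995*F + (F - 111)*g) + F = (995*F + (-111 + F)*g) + F = (995*F + g*(-111 + F)) + F = 996*F + g*(-111 + F))
Z(111 - 1*28, 20)/(-45283) + 26107/(-14737) = (-111*20 + 996*(111 - 1*28) + (111 - 1*28)*20)/(-45283) + 26107/(-14737) = (-2220 + 996*(111 - 28) + (111 - 28)*20)*(-1/45283) + 26107*(-1/14737) = (-2220 + 996*83 + 83*20)*(-1/45283) - 26107/14737 = (-2220 + 82668 + 1660)*(-1/45283) - 26107/14737 = 82108*(-1/45283) - 26107/14737 = -82108/45283 - 26107/14737 = -2392228877/667335571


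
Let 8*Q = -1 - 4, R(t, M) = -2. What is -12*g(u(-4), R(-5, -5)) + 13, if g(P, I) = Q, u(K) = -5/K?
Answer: 41/2 ≈ 20.500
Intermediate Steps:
Q = -5/8 (Q = (-1 - 4)/8 = (1/8)*(-5) = -5/8 ≈ -0.62500)
g(P, I) = -5/8
-12*g(u(-4), R(-5, -5)) + 13 = -12*(-5/8) + 13 = 15/2 + 13 = 41/2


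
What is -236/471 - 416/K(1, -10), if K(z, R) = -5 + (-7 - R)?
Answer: 97732/471 ≈ 207.50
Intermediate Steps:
K(z, R) = -12 - R
-236/471 - 416/K(1, -10) = -236/471 - 416/(-12 - 1*(-10)) = -236*1/471 - 416/(-12 + 10) = -236/471 - 416/(-2) = -236/471 - 416*(-½) = -236/471 + 208 = 97732/471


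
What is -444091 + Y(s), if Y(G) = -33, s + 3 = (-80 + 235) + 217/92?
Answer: -444124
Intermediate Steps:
s = 14201/92 (s = -3 + ((-80 + 235) + 217/92) = -3 + (155 + 217*(1/92)) = -3 + (155 + 217/92) = -3 + 14477/92 = 14201/92 ≈ 154.36)
-444091 + Y(s) = -444091 - 33 = -444124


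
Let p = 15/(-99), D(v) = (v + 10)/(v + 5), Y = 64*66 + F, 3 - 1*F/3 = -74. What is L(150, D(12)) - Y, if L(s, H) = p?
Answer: -147020/33 ≈ -4455.1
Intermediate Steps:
F = 231 (F = 9 - 3*(-74) = 9 + 222 = 231)
Y = 4455 (Y = 64*66 + 231 = 4224 + 231 = 4455)
D(v) = (10 + v)/(5 + v)
p = -5/33 (p = 15*(-1/99) = -5/33 ≈ -0.15152)
L(s, H) = -5/33
L(150, D(12)) - Y = -5/33 - 1*4455 = -5/33 - 4455 = -147020/33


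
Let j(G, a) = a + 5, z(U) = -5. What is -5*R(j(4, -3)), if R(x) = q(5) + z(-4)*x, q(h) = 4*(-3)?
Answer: 110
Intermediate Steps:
j(G, a) = 5 + a
q(h) = -12
R(x) = -12 - 5*x
-5*R(j(4, -3)) = -5*(-12 - 5*(5 - 3)) = -5*(-12 - 5*2) = -5*(-12 - 10) = -5*(-22) = 110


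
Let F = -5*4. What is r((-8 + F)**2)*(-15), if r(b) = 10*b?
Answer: -117600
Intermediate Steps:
F = -20
r((-8 + F)**2)*(-15) = (10*(-8 - 20)**2)*(-15) = (10*(-28)**2)*(-15) = (10*784)*(-15) = 7840*(-15) = -117600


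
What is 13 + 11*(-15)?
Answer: -152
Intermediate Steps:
13 + 11*(-15) = 13 - 165 = -152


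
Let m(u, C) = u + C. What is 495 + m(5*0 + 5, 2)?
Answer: 502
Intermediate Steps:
m(u, C) = C + u
495 + m(5*0 + 5, 2) = 495 + (2 + (5*0 + 5)) = 495 + (2 + (0 + 5)) = 495 + (2 + 5) = 495 + 7 = 502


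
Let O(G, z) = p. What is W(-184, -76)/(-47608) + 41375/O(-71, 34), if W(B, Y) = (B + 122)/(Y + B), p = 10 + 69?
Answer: 256071527551/488934160 ≈ 523.73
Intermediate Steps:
p = 79
O(G, z) = 79
W(B, Y) = (122 + B)/(B + Y)
W(-184, -76)/(-47608) + 41375/O(-71, 34) = ((122 - 184)/(-184 - 76))/(-47608) + 41375/79 = (-62/(-260))*(-1/47608) + 41375*(1/79) = -1/260*(-62)*(-1/47608) + 41375/79 = (31/130)*(-1/47608) + 41375/79 = -31/6189040 + 41375/79 = 256071527551/488934160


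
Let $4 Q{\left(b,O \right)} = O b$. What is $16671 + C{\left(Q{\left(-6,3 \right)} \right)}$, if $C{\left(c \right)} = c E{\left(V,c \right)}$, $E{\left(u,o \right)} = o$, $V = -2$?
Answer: $\frac{66765}{4} \approx 16691.0$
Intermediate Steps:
$Q{\left(b,O \right)} = \frac{O b}{4}$
$C{\left(c \right)} = c^{2}$ ($C{\left(c \right)} = c c = c^{2}$)
$16671 + C{\left(Q{\left(-6,3 \right)} \right)} = 16671 + \left(\frac{1}{4} \cdot 3 \left(-6\right)\right)^{2} = 16671 + \left(- \frac{9}{2}\right)^{2} = 16671 + \frac{81}{4} = \frac{66765}{4}$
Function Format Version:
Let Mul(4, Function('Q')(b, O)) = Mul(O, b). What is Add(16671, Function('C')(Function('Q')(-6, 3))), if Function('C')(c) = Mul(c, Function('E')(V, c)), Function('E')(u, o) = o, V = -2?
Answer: Rational(66765, 4) ≈ 16691.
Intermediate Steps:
Function('Q')(b, O) = Mul(Rational(1, 4), O, b) (Function('Q')(b, O) = Mul(Rational(1, 4), Mul(O, b)) = Mul(Rational(1, 4), O, b))
Function('C')(c) = Pow(c, 2) (Function('C')(c) = Mul(c, c) = Pow(c, 2))
Add(16671, Function('C')(Function('Q')(-6, 3))) = Add(16671, Pow(Mul(Rational(1, 4), 3, -6), 2)) = Add(16671, Pow(Rational(-9, 2), 2)) = Add(16671, Rational(81, 4)) = Rational(66765, 4)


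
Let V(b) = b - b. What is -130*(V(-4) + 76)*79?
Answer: -780520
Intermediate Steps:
V(b) = 0
-130*(V(-4) + 76)*79 = -130*(0 + 76)*79 = -9880*79 = -130*6004 = -780520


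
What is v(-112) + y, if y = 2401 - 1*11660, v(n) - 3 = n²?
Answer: 3288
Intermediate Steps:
v(n) = 3 + n²
y = -9259 (y = 2401 - 11660 = -9259)
v(-112) + y = (3 + (-112)²) - 9259 = (3 + 12544) - 9259 = 12547 - 9259 = 3288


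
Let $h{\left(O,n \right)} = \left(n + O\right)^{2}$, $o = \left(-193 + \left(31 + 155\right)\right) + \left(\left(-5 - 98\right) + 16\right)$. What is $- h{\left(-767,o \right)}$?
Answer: $-741321$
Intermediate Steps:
$o = -94$ ($o = \left(-193 + 186\right) + \left(-103 + 16\right) = -7 - 87 = -94$)
$h{\left(O,n \right)} = \left(O + n\right)^{2}$
$- h{\left(-767,o \right)} = - \left(-767 - 94\right)^{2} = - \left(-861\right)^{2} = \left(-1\right) 741321 = -741321$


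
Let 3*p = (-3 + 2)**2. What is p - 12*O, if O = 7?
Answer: -251/3 ≈ -83.667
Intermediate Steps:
p = 1/3 (p = (-3 + 2)**2/3 = (1/3)*(-1)**2 = (1/3)*1 = 1/3 ≈ 0.33333)
p - 12*O = 1/3 - 12*7 = 1/3 - 84 = -251/3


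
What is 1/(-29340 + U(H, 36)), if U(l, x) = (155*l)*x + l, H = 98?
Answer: 1/517598 ≈ 1.9320e-6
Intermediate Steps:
U(l, x) = l + 155*l*x (U(l, x) = 155*l*x + l = l + 155*l*x)
1/(-29340 + U(H, 36)) = 1/(-29340 + 98*(1 + 155*36)) = 1/(-29340 + 98*(1 + 5580)) = 1/(-29340 + 98*5581) = 1/(-29340 + 546938) = 1/517598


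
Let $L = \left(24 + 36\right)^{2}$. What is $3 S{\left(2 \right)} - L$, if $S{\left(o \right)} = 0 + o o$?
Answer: $-3588$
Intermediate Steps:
$L = 3600$ ($L = 60^{2} = 3600$)
$S{\left(o \right)} = o^{2}$ ($S{\left(o \right)} = 0 + o^{2} = o^{2}$)
$3 S{\left(2 \right)} - L = 3 \cdot 2^{2} - 3600 = 3 \cdot 4 - 3600 = 12 - 3600 = -3588$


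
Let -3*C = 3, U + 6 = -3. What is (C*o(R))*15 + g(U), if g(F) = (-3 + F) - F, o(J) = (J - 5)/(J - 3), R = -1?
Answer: -51/2 ≈ -25.500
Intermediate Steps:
U = -9 (U = -6 - 3 = -9)
C = -1 (C = -⅓*3 = -1)
o(J) = (-5 + J)/(-3 + J)
g(F) = -3
(C*o(R))*15 + g(U) = -(-5 - 1)/(-3 - 1)*15 - 3 = -(-6)/(-4)*15 - 3 = -(-1)*(-6)/4*15 - 3 = -1*3/2*15 - 3 = -3/2*15 - 3 = -45/2 - 3 = -51/2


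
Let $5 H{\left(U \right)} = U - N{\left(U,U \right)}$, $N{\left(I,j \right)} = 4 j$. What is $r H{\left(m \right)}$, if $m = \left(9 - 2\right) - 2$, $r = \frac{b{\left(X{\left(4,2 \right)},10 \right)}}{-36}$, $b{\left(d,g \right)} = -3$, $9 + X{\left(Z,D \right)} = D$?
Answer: $- \frac{1}{4} \approx -0.25$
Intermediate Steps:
$X{\left(Z,D \right)} = -9 + D$
$r = \frac{1}{12}$ ($r = - \frac{3}{-36} = \left(-3\right) \left(- \frac{1}{36}\right) = \frac{1}{12} \approx 0.083333$)
$m = 5$ ($m = 7 - 2 = 5$)
$H{\left(U \right)} = - \frac{3 U}{5}$ ($H{\left(U \right)} = \frac{U - 4 U}{5} = \frac{\left(-3\right) U}{5} = - \frac{3 U}{5}$)
$r H{\left(m \right)} = \frac{\left(- \frac{3}{5}\right) 5}{12} = \frac{1}{12} \left(-3\right) = - \frac{1}{4}$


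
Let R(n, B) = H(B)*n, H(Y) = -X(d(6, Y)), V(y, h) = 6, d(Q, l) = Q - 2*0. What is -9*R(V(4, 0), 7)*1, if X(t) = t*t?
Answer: 1944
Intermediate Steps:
d(Q, l) = Q (d(Q, l) = Q + 0 = Q)
X(t) = t**2
H(Y) = -36 (H(Y) = -1*6**2 = -1*36 = -36)
R(n, B) = -36*n
-9*R(V(4, 0), 7)*1 = -(-324)*6*1 = -9*(-216)*1 = 1944*1 = 1944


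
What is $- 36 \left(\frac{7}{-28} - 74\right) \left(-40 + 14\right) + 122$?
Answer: $-69376$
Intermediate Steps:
$- 36 \left(\frac{7}{-28} - 74\right) \left(-40 + 14\right) + 122 = - 36 \left(7 \left(- \frac{1}{28}\right) - 74\right) \left(-26\right) + 122 = - 36 \left(- \frac{1}{4} - 74\right) \left(-26\right) + 122 = - 36 \left(\left(- \frac{297}{4}\right) \left(-26\right)\right) + 122 = \left(-36\right) \frac{3861}{2} + 122 = -69498 + 122 = -69376$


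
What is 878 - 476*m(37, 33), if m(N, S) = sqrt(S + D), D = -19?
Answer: 878 - 476*sqrt(14) ≈ -903.03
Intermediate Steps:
m(N, S) = sqrt(-19 + S) (m(N, S) = sqrt(S - 19) = sqrt(-19 + S))
878 - 476*m(37, 33) = 878 - 476*sqrt(-19 + 33) = 878 - 476*sqrt(14)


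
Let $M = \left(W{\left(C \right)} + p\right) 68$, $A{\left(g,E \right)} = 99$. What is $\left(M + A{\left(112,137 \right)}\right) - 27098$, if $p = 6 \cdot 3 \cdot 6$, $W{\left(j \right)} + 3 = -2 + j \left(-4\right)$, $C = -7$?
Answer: $-18091$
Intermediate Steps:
$W{\left(j \right)} = -5 - 4 j$ ($W{\left(j \right)} = -3 + \left(-2 + j \left(-4\right)\right) = -3 - \left(2 + 4 j\right) = -5 - 4 j$)
$p = 108$ ($p = 18 \cdot 6 = 108$)
$M = 8908$ ($M = \left(\left(-5 - -28\right) + 108\right) 68 = \left(\left(-5 + 28\right) + 108\right) 68 = \left(23 + 108\right) 68 = 131 \cdot 68 = 8908$)
$\left(M + A{\left(112,137 \right)}\right) - 27098 = \left(8908 + 99\right) - 27098 = 9007 - 27098 = -18091$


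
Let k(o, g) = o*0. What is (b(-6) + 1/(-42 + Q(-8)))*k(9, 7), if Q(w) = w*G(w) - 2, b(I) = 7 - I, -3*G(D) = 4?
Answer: 0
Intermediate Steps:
G(D) = -4/3 (G(D) = -1/3*4 = -4/3)
Q(w) = -2 - 4*w/3 (Q(w) = w*(-4/3) - 2 = -4*w/3 - 2 = -2 - 4*w/3)
k(o, g) = 0
(b(-6) + 1/(-42 + Q(-8)))*k(9, 7) = ((7 - 1*(-6)) + 1/(-42 + (-2 - 4/3*(-8))))*0 = ((7 + 6) + 1/(-42 + (-2 + 32/3)))*0 = (13 + 1/(-42 + 26/3))*0 = (13 + 1/(-100/3))*0 = (13 - 3/100)*0 = (1297/100)*0 = 0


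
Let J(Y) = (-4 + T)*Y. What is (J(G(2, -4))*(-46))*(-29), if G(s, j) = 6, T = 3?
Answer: -8004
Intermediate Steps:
J(Y) = -Y (J(Y) = (-4 + 3)*Y = -Y)
(J(G(2, -4))*(-46))*(-29) = (-1*6*(-46))*(-29) = -6*(-46)*(-29) = 276*(-29) = -8004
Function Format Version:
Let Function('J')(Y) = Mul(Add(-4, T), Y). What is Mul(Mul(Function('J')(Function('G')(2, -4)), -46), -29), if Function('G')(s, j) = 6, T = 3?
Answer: -8004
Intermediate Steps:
Function('J')(Y) = Mul(-1, Y) (Function('J')(Y) = Mul(Add(-4, 3), Y) = Mul(-1, Y))
Mul(Mul(Function('J')(Function('G')(2, -4)), -46), -29) = Mul(Mul(Mul(-1, 6), -46), -29) = Mul(Mul(-6, -46), -29) = Mul(276, -29) = -8004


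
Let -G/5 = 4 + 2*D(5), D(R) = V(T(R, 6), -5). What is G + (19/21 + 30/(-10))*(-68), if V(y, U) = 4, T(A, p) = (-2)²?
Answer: 1732/21 ≈ 82.476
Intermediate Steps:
T(A, p) = 4
D(R) = 4
G = -60 (G = -5*(4 + 2*4) = -5*(4 + 8) = -5*12 = -60)
G + (19/21 + 30/(-10))*(-68) = -60 + (19/21 + 30/(-10))*(-68) = -60 + (19*(1/21) + 30*(-⅒))*(-68) = -60 + (19/21 - 3)*(-68) = -60 - 44/21*(-68) = -60 + 2992/21 = 1732/21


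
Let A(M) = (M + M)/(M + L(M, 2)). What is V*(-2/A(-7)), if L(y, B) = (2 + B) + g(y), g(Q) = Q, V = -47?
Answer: 470/7 ≈ 67.143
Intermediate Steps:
L(y, B) = 2 + B + y (L(y, B) = (2 + B) + y = 2 + B + y)
A(M) = 2*M/(4 + 2*M) (A(M) = (M + M)/(M + (2 + 2 + M)) = (2*M)/(M + (4 + M)) = (2*M)/(4 + 2*M) = 2*M/(4 + 2*M))
V*(-2/A(-7)) = -(-94)/((-7/(2 - 7))) = -(-94)/((-7/(-5))) = -(-94)/((-7*(-⅕))) = -(-94)/7/5 = -(-94)*5/7 = -47*(-10/7) = 470/7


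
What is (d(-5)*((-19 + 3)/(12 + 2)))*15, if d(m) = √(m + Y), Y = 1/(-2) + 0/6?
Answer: -60*I*√22/7 ≈ -40.204*I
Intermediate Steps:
Y = -½ (Y = 1*(-½) + 0*(⅙) = -½ + 0 = -½ ≈ -0.50000)
d(m) = √(-½ + m) (d(m) = √(m - ½) = √(-½ + m))
(d(-5)*((-19 + 3)/(12 + 2)))*15 = ((√(-2 + 4*(-5))/2)*((-19 + 3)/(12 + 2)))*15 = ((√(-2 - 20)/2)*(-16/14))*15 = ((√(-22)/2)*(-16*1/14))*15 = (((I*√22)/2)*(-8/7))*15 = ((I*√22/2)*(-8/7))*15 = -4*I*√22/7*15 = -60*I*√22/7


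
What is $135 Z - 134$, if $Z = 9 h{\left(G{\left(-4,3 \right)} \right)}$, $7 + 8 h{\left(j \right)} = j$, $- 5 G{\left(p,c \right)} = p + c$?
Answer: $- \frac{4667}{4} \approx -1166.8$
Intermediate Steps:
$G{\left(p,c \right)} = - \frac{c}{5} - \frac{p}{5}$ ($G{\left(p,c \right)} = - \frac{p + c}{5} = - \frac{c + p}{5} = - \frac{c}{5} - \frac{p}{5}$)
$h{\left(j \right)} = - \frac{7}{8} + \frac{j}{8}$
$Z = - \frac{153}{20}$ ($Z = 9 \left(- \frac{7}{8} + \frac{\left(- \frac{1}{5}\right) 3 - - \frac{4}{5}}{8}\right) = 9 \left(- \frac{7}{8} + \frac{- \frac{3}{5} + \frac{4}{5}}{8}\right) = 9 \left(- \frac{7}{8} + \frac{1}{8} \cdot \frac{1}{5}\right) = 9 \left(- \frac{7}{8} + \frac{1}{40}\right) = 9 \left(- \frac{17}{20}\right) = - \frac{153}{20} \approx -7.65$)
$135 Z - 134 = 135 \left(- \frac{153}{20}\right) - 134 = - \frac{4131}{4} - 134 = - \frac{4667}{4}$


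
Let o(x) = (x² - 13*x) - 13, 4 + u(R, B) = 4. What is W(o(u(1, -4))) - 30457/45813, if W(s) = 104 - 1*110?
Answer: -305335/45813 ≈ -6.6648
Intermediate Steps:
u(R, B) = 0 (u(R, B) = -4 + 4 = 0)
o(x) = -13 + x² - 13*x
W(s) = -6 (W(s) = 104 - 110 = -6)
W(o(u(1, -4))) - 30457/45813 = -6 - 30457/45813 = -305335/45813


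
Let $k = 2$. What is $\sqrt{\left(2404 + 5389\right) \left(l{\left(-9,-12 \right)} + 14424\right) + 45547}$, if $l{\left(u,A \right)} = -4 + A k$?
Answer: $5 \sqrt{4489343} \approx 10594.0$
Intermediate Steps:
$l{\left(u,A \right)} = -4 + 2 A$ ($l{\left(u,A \right)} = -4 + A 2 = -4 + 2 A$)
$\sqrt{\left(2404 + 5389\right) \left(l{\left(-9,-12 \right)} + 14424\right) + 45547} = \sqrt{\left(2404 + 5389\right) \left(\left(-4 + 2 \left(-12\right)\right) + 14424\right) + 45547} = \sqrt{7793 \left(\left(-4 - 24\right) + 14424\right) + 45547} = \sqrt{7793 \left(-28 + 14424\right) + 45547} = \sqrt{7793 \cdot 14396 + 45547} = \sqrt{112188028 + 45547} = \sqrt{112233575} = 5 \sqrt{4489343}$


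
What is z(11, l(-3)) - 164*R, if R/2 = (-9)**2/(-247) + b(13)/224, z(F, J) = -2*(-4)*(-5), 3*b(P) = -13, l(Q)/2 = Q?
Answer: 1533443/20748 ≈ 73.908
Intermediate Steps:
l(Q) = 2*Q
b(P) = -13/3 (b(P) = (1/3)*(-13) = -13/3)
z(F, J) = -40 (z(F, J) = 8*(-5) = -40)
R = -57643/82992 (R = 2*((-9)**2/(-247) - 13/3/224) = 2*(81*(-1/247) - 13/3*1/224) = 2*(-81/247 - 13/672) = 2*(-57643/165984) = -57643/82992 ≈ -0.69456)
z(11, l(-3)) - 164*R = -40 - 164*(-57643/82992) = -40 + 2363363/20748 = 1533443/20748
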